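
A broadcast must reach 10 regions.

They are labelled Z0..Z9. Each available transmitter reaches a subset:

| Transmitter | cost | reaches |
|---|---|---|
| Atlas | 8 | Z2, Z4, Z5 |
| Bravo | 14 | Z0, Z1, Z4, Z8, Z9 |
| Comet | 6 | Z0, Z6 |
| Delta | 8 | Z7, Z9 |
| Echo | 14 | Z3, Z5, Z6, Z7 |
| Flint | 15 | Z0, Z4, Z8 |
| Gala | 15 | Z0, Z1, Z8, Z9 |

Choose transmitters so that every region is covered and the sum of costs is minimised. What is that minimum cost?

Atlas, Bravo, Echo together cover every region (Atlas ∪ Bravo ∪ Echo = {Z0, Z1, Z2, Z3, Z4, Z5, Z6, Z7, Z8, Z9}); total cost 8 + 14 + 14 = 36.
The greedy pick Atlas, Comet, Delta, Bravo, Echo costs 50; no covering selection beats 36.

36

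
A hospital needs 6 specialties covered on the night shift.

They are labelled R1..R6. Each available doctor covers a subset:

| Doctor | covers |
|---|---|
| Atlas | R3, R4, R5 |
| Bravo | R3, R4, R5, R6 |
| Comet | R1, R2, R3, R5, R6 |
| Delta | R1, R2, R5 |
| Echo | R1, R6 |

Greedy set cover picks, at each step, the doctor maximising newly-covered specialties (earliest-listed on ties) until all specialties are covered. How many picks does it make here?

2

Greedy: pick Comet (covers 5 new) → pick Atlas (covers 1 new). Total picks: 2.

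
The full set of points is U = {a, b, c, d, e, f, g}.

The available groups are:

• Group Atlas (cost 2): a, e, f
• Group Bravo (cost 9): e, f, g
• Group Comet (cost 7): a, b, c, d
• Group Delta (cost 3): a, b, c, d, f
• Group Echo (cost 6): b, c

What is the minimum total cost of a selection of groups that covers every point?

Bravo, Delta together cover every point (Bravo ∪ Delta = {a, b, c, d, e, f, g}); total cost 9 + 3 = 12.
The greedy pick Delta, Atlas, Bravo costs 14; no covering selection beats 12.

12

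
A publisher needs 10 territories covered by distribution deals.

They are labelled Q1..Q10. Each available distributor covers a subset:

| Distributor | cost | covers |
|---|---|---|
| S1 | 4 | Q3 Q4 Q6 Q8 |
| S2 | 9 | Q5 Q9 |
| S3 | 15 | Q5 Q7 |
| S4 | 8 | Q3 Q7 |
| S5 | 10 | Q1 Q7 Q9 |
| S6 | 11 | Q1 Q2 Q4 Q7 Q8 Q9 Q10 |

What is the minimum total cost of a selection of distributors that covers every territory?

24

S1, S2, S6 together cover every territory (S1 ∪ S2 ∪ S6 = {Q1, Q2, Q3, Q4, Q5, Q6, Q7, Q8, Q9, Q10}); total cost 4 + 9 + 11 = 24.
No covering selection has total cost below 24.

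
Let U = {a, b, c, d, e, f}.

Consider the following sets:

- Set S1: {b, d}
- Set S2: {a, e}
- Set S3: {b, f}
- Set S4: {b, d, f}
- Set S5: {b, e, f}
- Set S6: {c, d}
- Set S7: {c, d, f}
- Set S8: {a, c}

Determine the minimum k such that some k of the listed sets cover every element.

S4, S5, and S8 cover everything between them: the union {a, b, c, d, e, f} is all of U.
No 2 of the 8 sets cover everything (all 28 combinations miss at least one element), so 3 is optimal.

3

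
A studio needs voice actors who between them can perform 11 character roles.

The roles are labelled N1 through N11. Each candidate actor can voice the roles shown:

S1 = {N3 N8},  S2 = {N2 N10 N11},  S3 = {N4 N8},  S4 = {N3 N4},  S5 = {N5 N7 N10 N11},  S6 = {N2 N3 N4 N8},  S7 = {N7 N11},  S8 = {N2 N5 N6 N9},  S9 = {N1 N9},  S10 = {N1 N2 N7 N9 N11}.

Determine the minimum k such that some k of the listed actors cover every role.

4

S2 and S6 and S8 and S10 together: S2 ∪ S6 ∪ S8 ∪ S10 = {N1, N2, N3, N4, N5, N6, N7, N8, N9, N10, N11} — every role is covered.
Only S8 contains N6, so S8 is forced; the remaining 7 roles need at least 3 more actors (each remaining actor adds at most 3) — so at least 4 actors are needed, and 4 is optimal.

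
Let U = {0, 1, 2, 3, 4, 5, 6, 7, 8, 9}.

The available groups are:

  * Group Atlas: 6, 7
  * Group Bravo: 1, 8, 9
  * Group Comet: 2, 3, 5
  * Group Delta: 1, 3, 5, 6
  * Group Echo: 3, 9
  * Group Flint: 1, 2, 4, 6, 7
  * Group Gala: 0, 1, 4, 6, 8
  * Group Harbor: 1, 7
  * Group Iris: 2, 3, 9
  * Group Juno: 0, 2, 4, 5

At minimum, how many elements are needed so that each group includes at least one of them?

Take H = {0, 5, 7, 9}. Each listed group contains at least one of these, so H is a hitting set of size 4.
No choice of 3 elements meets every group, so 4 is the minimum.

4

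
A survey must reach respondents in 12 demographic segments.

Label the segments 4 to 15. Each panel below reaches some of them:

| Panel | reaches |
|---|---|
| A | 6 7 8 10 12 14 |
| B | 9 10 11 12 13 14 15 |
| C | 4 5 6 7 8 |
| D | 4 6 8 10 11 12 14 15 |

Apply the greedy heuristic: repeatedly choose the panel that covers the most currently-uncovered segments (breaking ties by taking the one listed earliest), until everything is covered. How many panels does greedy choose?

Greedy: pick D (covers 8 new) → pick B (covers 2 new) → pick C (covers 2 new). Total picks: 3.
(The true minimum cover uses only 2 panels, so greedy is not optimal here.)

3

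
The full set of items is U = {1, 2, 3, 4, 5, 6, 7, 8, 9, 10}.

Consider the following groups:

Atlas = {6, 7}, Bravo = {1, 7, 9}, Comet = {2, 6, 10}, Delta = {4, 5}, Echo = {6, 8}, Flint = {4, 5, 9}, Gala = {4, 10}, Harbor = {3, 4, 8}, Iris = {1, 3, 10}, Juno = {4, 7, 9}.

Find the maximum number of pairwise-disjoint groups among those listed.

Delta, Echo, Iris are pairwise disjoint (Delta={4,5}; Echo={6,8}; Iris={1,3,10}).
Every remaining group overlaps one of these, and no 4 of the listed groups are pairwise disjoint, so 3 is the maximum.

3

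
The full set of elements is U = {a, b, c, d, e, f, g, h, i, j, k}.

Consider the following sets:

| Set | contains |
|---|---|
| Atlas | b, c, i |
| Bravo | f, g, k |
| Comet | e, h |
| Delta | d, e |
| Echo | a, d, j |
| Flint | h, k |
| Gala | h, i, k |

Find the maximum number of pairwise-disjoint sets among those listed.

Atlas, Bravo, Comet, Echo are pairwise disjoint (Atlas={b,c,i}; Bravo={f,g,k}; Comet={e,h}; Echo={a,d,j}).
Every remaining set overlaps one of these, and no 5 of the listed sets are pairwise disjoint, so 4 is the maximum.

4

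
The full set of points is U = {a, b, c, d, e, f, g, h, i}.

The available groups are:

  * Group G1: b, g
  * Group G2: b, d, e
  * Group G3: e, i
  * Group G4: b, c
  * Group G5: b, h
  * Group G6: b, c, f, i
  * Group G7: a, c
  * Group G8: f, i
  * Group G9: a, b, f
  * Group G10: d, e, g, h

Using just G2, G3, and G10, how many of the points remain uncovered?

3

Union of G2, G3, G10 = {b, d, e, g, h, i}.
Not covered: a, c, f — 3 points.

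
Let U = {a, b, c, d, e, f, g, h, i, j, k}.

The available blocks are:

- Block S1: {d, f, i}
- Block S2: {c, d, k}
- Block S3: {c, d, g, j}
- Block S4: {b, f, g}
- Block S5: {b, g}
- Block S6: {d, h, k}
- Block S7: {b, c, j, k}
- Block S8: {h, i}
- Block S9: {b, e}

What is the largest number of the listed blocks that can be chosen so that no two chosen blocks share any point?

S2, S8, S9 are pairwise disjoint (S2={c,d,k}; S8={h,i}; S9={b,e}).
Every remaining block overlaps one of these, and no 4 of the listed blocks are pairwise disjoint, so 3 is the maximum.

3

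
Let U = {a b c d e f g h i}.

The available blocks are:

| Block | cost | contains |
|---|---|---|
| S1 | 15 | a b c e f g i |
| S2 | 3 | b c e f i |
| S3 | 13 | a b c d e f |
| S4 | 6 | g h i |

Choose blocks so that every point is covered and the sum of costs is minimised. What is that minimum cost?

S3, S4 together cover every point (S3 ∪ S4 = {a, b, c, d, e, f, g, h, i}); total cost 13 + 6 = 19.
The greedy pick S2, S4, S3 costs 22; no covering selection beats 19.

19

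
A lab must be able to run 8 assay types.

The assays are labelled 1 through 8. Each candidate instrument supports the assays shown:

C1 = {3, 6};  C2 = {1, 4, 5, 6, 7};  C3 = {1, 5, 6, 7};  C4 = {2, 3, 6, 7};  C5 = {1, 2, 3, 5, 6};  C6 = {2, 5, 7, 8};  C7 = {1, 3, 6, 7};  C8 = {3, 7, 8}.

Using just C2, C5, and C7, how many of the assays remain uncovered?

Union of C2, C5, C7 = {1, 2, 3, 4, 5, 6, 7}.
Not covered: 8 — 1 assay.

1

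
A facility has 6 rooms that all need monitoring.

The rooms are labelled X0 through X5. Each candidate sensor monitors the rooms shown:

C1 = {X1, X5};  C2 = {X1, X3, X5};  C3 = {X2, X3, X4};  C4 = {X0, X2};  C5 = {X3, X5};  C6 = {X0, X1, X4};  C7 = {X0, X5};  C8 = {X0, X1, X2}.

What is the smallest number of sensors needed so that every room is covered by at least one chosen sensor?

C2 and C4 and C6 together: C2 ∪ C4 ∪ C6 = {X0, X1, X2, X3, X4, X5} — every room is covered.
No 2 of the 8 sensors cover everything (all 28 combinations miss at least one room), so 3 is optimal.

3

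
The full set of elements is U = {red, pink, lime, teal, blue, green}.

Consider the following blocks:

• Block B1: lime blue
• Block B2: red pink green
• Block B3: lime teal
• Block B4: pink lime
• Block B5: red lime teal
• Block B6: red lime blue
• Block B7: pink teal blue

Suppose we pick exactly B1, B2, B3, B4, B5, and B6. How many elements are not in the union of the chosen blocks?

0

Union of B1, B2, B3, B4, B5, B6 = {red, pink, lime, teal, blue, green} — that's every element, so 0 are uncovered.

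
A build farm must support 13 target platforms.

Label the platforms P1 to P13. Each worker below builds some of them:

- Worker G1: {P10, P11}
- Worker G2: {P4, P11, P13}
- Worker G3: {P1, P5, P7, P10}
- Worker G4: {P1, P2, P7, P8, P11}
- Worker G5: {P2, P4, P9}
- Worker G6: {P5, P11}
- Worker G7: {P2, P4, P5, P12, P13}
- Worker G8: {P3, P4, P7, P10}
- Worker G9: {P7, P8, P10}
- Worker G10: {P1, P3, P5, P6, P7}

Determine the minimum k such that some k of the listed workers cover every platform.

Take {G1, G5, G7, G9, G10}. Their union is {P1, P2, P3, P4, P5, P6, P7, P8, P9, P10, P11, P12, P13}, which is all 13 platforms.
No 4 of the 10 workers cover everything (all 210 combinations miss at least one platform), so 5 is optimal.

5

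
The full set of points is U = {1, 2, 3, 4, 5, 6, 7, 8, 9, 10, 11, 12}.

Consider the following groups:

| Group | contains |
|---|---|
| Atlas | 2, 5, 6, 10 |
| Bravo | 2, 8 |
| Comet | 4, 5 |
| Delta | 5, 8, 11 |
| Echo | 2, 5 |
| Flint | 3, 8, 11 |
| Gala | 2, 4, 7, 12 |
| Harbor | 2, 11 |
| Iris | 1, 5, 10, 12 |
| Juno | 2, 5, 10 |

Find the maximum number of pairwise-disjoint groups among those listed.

Echo, Flint are pairwise disjoint (Echo={2,5}; Flint={3,8,11}).
Every remaining group overlaps one of these, and no 3 of the listed groups are pairwise disjoint, so 2 is the maximum.

2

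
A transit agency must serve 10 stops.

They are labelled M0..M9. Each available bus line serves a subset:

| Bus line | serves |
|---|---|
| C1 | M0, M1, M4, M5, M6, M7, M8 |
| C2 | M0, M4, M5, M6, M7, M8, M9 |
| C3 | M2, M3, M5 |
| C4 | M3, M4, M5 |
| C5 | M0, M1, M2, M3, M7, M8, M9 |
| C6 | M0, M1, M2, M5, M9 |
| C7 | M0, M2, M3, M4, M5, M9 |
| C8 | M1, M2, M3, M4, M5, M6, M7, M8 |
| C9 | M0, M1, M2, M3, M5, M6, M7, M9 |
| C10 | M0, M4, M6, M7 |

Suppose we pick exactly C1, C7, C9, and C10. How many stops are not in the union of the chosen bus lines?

Union of C1, C7, C9, C10 = {M0, M1, M2, M3, M4, M5, M6, M7, M8, M9} — that's every stop, so 0 are uncovered.

0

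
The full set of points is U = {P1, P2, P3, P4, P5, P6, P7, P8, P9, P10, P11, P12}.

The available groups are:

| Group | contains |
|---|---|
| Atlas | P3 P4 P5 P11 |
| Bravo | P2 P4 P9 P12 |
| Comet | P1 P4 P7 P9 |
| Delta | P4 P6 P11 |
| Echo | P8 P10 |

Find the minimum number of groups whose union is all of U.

Atlas, Bravo, Comet, Delta, and Echo cover everything between them: the union {P1, P2, P3, P4, P5, P6, P7, P8, P9, P10, P11, P12} is all of U.
No 4 of the 5 groups cover everything (all 5 combinations miss at least one point), so 5 is optimal.

5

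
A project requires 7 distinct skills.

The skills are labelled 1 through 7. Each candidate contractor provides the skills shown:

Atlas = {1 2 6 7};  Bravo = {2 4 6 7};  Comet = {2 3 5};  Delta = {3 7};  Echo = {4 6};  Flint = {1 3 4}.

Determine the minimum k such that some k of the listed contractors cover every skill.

Take {Bravo, Comet, Flint}. Their union is {1, 2, 3, 4, 5, 6, 7}, which is all 7 skills.
Only Comet contains 5, so Comet is forced; the remaining 4 skills need at least 2 more contractors (each remaining contractor adds at most 3) — so at least 3 contractors are needed, and 3 is optimal.

3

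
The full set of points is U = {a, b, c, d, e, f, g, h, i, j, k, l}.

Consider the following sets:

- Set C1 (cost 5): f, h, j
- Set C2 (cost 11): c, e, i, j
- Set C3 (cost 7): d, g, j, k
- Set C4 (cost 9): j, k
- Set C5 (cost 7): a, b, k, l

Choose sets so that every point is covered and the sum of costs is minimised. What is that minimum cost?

C1, C2, C3, C5 together cover every point (C1 ∪ C2 ∪ C3 ∪ C5 = {a, b, c, d, e, f, g, h, i, j, k, l}); total cost 5 + 11 + 7 + 7 = 30.
No covering selection has total cost below 30.

30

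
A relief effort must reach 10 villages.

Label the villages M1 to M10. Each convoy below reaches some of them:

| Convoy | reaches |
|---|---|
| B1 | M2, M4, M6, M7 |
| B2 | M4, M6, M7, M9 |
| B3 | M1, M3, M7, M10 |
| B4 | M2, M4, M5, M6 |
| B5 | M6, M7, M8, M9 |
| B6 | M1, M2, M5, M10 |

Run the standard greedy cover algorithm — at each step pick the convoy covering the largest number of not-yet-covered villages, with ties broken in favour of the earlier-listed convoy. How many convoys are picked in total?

Greedy: pick B1 (covers 4 new) → pick B3 (covers 3 new) → pick B5 (covers 2 new) → pick B4 (covers 1 new). Total picks: 4.
(The true minimum cover uses only 3 convoys, so greedy is not optimal here.)

4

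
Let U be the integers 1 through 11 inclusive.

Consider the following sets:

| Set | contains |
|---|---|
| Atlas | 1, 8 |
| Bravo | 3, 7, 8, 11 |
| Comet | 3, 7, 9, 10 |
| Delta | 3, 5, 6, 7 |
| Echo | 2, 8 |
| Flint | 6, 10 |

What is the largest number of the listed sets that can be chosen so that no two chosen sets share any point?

2

Delta, Echo are pairwise disjoint (Delta={3,5,6,7}; Echo={2,8}).
Every remaining set overlaps one of these, and no 3 of the listed sets are pairwise disjoint, so 2 is the maximum.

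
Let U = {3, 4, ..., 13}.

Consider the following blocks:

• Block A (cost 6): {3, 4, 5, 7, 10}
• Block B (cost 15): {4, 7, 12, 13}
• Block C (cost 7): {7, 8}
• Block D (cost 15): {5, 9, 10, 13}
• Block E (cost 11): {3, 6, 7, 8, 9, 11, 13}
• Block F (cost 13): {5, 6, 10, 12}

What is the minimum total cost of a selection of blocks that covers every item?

A, E, F together cover every item (A ∪ E ∪ F = {3, 4, 5, 6, 7, 8, 9, 10, 11, 12, 13}); total cost 6 + 11 + 13 = 30.
No covering selection has total cost below 30.

30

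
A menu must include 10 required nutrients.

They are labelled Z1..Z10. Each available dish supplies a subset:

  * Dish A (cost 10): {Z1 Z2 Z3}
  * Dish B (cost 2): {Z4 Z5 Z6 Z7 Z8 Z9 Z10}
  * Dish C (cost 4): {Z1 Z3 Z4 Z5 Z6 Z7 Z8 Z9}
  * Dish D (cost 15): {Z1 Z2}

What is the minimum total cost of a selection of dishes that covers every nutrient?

A, B together cover every nutrient (A ∪ B = {Z1, Z2, Z3, Z4, Z5, Z6, Z7, Z8, Z9, Z10}); total cost 10 + 2 = 12.
The greedy pick B, C, A costs 16; no covering selection beats 12.

12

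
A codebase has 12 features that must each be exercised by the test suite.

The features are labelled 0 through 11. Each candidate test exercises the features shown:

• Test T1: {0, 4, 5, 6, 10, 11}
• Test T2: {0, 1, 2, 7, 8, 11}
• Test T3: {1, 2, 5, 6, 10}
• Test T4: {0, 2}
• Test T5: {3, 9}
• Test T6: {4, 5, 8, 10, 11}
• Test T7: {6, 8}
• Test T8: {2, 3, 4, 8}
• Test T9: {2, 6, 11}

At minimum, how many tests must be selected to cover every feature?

3

Take {T1, T2, T5}. Their union is {0, 1, 2, 3, 4, 5, 6, 7, 8, 9, 10, 11}, which is all 12 features.
Only T2 contains 7, so T2 is forced; the remaining 6 features need at least 2 more tests (each remaining test adds at most 4) — so at least 3 tests are needed, and 3 is optimal.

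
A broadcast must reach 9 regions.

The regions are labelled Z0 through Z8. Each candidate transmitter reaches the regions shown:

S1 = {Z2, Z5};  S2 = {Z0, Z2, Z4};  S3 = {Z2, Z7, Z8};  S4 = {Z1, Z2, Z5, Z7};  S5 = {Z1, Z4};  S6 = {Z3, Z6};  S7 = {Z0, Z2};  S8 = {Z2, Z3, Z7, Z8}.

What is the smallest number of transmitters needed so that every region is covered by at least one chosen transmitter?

S2 and S3 and S4 and S6 together: S2 ∪ S3 ∪ S4 ∪ S6 = {Z0, Z1, Z2, Z3, Z4, Z5, Z6, Z7, Z8} — every region is covered.
No 3 of the 8 transmitters cover everything (all 56 combinations miss at least one region), so 4 is optimal.

4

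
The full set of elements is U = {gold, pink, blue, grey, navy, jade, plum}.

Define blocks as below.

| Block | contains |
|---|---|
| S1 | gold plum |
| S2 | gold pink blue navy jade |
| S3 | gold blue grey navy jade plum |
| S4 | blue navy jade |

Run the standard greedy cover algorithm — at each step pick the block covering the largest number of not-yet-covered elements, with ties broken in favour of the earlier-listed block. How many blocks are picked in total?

Greedy: pick S3 (covers 6 new) → pick S2 (covers 1 new). Total picks: 2.

2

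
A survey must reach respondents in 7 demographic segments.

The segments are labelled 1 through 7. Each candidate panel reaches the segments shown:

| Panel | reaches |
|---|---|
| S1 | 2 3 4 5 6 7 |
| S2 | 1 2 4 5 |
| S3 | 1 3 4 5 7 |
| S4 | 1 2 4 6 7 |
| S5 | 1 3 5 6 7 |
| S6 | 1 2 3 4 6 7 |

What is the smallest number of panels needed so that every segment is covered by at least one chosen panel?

2

Take {S4, S5}. Their union is {1, 2, 3, 4, 5, 6, 7}, which is all 7 segments.
No single panel has all 7 segments (the largest, S1, has 6), so 2 is optimal.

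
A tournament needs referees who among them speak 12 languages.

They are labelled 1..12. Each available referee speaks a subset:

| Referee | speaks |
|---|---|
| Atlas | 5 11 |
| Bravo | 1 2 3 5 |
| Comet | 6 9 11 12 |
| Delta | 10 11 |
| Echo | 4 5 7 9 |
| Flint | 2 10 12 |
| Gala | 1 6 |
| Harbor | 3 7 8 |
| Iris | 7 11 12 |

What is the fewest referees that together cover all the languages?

Bravo and Comet and Echo and Flint and Harbor together: Bravo ∪ Comet ∪ Echo ∪ Flint ∪ Harbor = {1, 2, 3, 4, 5, 6, 7, 8, 9, 10, 11, 12} — every language is covered.
No 4 of the 9 referees cover everything (all 126 combinations miss at least one language), so 5 is optimal.

5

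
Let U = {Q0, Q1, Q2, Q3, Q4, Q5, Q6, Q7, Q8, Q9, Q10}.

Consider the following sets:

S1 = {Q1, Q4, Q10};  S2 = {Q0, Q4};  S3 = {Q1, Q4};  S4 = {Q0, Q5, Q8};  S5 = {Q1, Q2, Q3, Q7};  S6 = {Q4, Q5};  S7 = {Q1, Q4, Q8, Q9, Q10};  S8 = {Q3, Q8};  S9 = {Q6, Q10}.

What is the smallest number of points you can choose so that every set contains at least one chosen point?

Take H = {Q4, Q7, Q8, Q10}. Each listed set contains at least one of these, so H is a hitting set of size 4.
No choice of 3 points meets every set, so 4 is the minimum.

4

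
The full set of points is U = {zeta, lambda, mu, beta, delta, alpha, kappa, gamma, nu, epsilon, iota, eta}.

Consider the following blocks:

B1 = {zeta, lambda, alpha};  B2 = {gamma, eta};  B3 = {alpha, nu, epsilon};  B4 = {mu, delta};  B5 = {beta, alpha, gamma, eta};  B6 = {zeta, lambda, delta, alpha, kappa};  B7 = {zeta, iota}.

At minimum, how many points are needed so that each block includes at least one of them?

H = {zeta, delta, nu, eta} meets every block (each contains at least one member of H), and |H| = 4.
The blocks B2, B3, B4, B7 are pairwise disjoint, so any hitting set needs a separate point for each — at least 4. Hence 4 is optimal.

4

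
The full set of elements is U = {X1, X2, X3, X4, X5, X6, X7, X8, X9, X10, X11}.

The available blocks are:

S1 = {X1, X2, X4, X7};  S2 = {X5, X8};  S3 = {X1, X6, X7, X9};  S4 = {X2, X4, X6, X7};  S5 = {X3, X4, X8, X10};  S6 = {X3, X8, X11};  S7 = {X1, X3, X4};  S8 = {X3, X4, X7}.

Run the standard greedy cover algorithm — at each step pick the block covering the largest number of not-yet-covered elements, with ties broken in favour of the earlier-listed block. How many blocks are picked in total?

Greedy: pick S1 (covers 4 new) → pick S5 (covers 3 new) → pick S3 (covers 2 new) → pick S2 (covers 1 new) → pick S6 (covers 1 new). Total picks: 5.

5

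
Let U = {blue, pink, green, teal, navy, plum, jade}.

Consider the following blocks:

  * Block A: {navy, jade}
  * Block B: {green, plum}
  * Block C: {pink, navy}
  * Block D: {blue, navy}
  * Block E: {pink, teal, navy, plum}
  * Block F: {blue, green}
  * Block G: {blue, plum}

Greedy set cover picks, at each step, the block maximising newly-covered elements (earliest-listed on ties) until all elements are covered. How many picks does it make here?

Greedy: pick E (covers 4 new) → pick F (covers 2 new) → pick A (covers 1 new). Total picks: 3.

3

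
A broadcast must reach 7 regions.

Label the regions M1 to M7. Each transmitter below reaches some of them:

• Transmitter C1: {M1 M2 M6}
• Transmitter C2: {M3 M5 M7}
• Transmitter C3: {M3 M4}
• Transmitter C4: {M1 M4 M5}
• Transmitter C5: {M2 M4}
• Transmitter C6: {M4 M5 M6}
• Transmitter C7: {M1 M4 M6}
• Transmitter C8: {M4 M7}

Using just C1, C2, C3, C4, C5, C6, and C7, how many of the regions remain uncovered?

0

Union of C1, C2, C3, C4, C5, C6, C7 = {M1, M2, M3, M4, M5, M6, M7} — that's every region, so 0 are uncovered.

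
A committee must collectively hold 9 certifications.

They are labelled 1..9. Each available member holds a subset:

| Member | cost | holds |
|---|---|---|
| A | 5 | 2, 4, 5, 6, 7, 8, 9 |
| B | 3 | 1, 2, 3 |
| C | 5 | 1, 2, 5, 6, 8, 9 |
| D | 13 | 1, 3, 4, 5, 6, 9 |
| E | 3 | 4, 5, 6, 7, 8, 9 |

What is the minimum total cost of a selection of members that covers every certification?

6

B, E together cover every certification (B ∪ E = {1, 2, 3, 4, 5, 6, 7, 8, 9}); total cost 3 + 3 = 6.
No covering selection has total cost below 6.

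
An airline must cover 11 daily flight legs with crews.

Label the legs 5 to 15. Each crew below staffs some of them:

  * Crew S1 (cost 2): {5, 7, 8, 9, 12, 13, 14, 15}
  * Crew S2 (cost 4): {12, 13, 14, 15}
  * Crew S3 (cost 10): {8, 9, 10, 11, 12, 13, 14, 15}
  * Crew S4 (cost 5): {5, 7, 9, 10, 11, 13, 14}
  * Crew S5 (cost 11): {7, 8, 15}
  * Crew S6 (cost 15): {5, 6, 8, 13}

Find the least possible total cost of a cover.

22

S1, S4, S6 together cover every leg (S1 ∪ S4 ∪ S6 = {5, 6, 7, 8, 9, 10, 11, 12, 13, 14, 15}); total cost 2 + 5 + 15 = 22.
No covering selection has total cost below 22.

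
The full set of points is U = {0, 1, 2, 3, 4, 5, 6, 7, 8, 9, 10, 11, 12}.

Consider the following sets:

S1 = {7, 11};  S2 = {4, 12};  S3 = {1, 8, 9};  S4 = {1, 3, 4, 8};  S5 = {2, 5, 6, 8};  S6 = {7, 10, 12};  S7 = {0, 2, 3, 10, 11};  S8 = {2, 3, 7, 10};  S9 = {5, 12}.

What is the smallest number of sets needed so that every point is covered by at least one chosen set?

5

S1 and S2 and S3 and S5 and S7 together: S1 ∪ S2 ∪ S3 ∪ S5 ∪ S7 = {0, 1, 2, 3, 4, 5, 6, 7, 8, 9, 10, 11, 12} — every point is covered.
No 4 of the 9 sets cover everything (all 126 combinations miss at least one point), so 5 is optimal.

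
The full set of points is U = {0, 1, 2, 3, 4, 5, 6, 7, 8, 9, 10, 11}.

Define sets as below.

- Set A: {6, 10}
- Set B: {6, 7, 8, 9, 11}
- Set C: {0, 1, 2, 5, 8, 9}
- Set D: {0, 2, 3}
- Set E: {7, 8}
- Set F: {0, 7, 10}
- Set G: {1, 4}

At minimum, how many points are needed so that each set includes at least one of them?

4

H = {0, 4, 8, 10} meets every set (each contains at least one member of H), and |H| = 4.
The sets A, D, E, G are pairwise disjoint, so any hitting set needs a separate point for each — at least 4. Hence 4 is optimal.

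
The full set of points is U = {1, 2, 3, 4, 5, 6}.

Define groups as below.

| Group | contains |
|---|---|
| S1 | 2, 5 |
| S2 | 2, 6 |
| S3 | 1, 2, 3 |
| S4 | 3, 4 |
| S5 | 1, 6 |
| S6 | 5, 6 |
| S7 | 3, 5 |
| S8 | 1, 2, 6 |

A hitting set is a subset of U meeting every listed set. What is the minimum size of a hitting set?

3

Take H = {3, 5, 6}. Each listed group contains at least one of these, so H is a hitting set of size 3.
The groups S1, S4, S5 are pairwise disjoint, so any hitting set needs a separate point for each — at least 3. Hence 3 is optimal.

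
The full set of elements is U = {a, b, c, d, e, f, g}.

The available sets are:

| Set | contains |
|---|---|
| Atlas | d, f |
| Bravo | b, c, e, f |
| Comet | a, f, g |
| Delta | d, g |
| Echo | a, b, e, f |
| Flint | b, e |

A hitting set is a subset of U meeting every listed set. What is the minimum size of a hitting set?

The 3 elements {e, f, g} hit every set.
No choice of 2 elements meets every set, so 3 is the minimum.

3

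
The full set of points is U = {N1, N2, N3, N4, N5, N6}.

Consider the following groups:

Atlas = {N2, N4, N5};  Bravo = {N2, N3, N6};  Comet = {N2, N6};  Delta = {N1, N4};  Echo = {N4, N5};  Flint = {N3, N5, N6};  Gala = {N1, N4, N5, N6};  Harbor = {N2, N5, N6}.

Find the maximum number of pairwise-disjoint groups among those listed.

2

Bravo, Echo are pairwise disjoint (Bravo={N2,N3,N6}; Echo={N4,N5}).
Every remaining group overlaps one of these, and no 3 of the listed groups are pairwise disjoint, so 2 is the maximum.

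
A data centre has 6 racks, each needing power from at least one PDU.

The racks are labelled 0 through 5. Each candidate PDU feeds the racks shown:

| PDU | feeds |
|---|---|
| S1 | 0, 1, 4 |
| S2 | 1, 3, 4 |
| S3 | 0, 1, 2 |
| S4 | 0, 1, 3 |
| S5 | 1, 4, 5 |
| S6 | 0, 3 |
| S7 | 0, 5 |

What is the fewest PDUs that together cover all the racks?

S3 and S4 and S5 together: S3 ∪ S4 ∪ S5 = {0, 1, 2, 3, 4, 5} — every rack is covered.
Only S3 contains 2, so S3 is forced; the remaining 3 racks need at least 2 more PDUs (each remaining PDU adds at most 2) — so at least 3 PDUs are needed, and 3 is optimal.

3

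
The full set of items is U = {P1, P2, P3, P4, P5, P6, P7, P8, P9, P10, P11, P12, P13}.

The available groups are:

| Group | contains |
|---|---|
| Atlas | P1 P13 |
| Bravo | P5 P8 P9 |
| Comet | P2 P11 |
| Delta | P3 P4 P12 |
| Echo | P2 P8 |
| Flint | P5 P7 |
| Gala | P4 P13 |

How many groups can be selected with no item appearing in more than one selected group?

4

Atlas, Bravo, Comet, Delta are pairwise disjoint (Atlas={P1,P13}; Bravo={P5,P8,P9}; Comet={P2,P11}; Delta={P3,P4,P12}).
Every remaining group overlaps one of these, and no 5 of the listed groups are pairwise disjoint, so 4 is the maximum.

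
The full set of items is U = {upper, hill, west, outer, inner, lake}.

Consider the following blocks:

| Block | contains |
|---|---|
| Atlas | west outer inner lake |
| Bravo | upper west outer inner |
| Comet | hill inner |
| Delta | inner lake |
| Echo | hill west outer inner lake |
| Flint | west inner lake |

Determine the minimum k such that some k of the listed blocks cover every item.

2

Take {Bravo, Echo}. Their union is {upper, hill, west, outer, inner, lake}, which is all 6 items.
No single block has all 6 items (the largest, Echo, has 5), so 2 is optimal.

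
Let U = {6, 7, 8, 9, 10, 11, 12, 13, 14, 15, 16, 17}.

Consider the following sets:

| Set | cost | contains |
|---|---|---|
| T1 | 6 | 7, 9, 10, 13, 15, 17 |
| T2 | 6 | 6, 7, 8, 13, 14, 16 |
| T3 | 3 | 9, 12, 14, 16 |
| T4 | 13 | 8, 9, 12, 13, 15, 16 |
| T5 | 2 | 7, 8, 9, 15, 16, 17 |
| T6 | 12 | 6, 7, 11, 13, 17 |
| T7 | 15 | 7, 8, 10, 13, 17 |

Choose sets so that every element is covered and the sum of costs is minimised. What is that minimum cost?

23

T1, T3, T5, T6 together cover every element (T1 ∪ T3 ∪ T5 ∪ T6 = {6, 7, 8, 9, 10, 11, 12, 13, 14, 15, 16, 17}); total cost 6 + 3 + 2 + 12 = 23.
The greedy pick T5, T3, T1, T2, T6 costs 29; no covering selection beats 23.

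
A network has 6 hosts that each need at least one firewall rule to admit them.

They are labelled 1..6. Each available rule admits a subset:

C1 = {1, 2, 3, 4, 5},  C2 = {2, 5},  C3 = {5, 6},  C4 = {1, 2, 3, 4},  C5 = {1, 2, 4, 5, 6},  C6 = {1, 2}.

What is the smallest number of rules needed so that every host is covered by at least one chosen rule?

Take {C1, C5}. Their union is {1, 2, 3, 4, 5, 6}, which is all 6 hosts.
No single rule has all 6 hosts (the largest, C1, has 5), so 2 is optimal.

2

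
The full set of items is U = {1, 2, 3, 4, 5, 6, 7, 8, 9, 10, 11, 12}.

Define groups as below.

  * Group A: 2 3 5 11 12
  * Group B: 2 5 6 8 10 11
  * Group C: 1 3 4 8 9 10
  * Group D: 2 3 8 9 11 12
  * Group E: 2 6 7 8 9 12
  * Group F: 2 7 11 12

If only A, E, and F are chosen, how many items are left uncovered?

3

Union of A, E, F = {2, 3, 5, 6, 7, 8, 9, 11, 12}.
Not covered: 1, 4, 10 — 3 items.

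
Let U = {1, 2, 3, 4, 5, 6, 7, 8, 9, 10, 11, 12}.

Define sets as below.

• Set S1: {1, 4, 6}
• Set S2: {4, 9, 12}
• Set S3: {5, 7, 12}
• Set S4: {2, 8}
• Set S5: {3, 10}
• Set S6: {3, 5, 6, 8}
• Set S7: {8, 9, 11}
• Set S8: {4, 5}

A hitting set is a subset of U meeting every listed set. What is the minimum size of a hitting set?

4

H = {3, 4, 5, 8} meets every set (each contains at least one member of H), and |H| = 4.
The sets S1, S3, S4, S5 are pairwise disjoint, so any hitting set needs a separate point for each — at least 4. Hence 4 is optimal.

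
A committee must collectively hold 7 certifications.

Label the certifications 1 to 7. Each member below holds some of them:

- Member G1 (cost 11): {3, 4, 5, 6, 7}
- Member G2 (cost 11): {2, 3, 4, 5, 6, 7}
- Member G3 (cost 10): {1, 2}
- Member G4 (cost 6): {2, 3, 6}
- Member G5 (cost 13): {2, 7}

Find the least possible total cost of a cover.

21

G2, G3 together cover every certification (G2 ∪ G3 = {1, 2, 3, 4, 5, 6, 7}); total cost 11 + 10 = 21.
No covering selection has total cost below 21.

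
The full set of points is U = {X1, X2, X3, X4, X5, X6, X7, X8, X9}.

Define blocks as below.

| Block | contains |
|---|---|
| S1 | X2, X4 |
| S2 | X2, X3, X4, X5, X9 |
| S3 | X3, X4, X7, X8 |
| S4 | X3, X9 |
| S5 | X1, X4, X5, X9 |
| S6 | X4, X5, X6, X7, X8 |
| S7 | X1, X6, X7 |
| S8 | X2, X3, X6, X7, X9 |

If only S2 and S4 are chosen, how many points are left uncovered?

Union of S2, S4 = {X2, X3, X4, X5, X9}.
Not covered: X1, X6, X7, X8 — 4 points.

4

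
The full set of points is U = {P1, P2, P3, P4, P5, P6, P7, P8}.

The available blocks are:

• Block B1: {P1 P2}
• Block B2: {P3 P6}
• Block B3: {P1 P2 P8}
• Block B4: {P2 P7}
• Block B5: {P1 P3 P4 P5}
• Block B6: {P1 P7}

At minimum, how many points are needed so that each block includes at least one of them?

3

H = {P1, P2, P6} meets every block (each contains at least one member of H), and |H| = 3.
No choice of 2 points meets every block, so 3 is the minimum.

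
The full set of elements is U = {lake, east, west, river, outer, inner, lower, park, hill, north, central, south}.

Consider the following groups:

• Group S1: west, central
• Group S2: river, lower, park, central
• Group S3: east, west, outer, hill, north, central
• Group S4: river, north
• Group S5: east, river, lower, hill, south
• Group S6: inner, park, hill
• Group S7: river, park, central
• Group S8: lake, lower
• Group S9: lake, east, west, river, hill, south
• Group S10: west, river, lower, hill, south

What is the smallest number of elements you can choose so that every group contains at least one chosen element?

The 4 elements {lake, river, inner, central} hit every group.
The groups S1, S4, S6, S8 are pairwise disjoint, so any hitting set needs a separate element for each — at least 4. Hence 4 is optimal.

4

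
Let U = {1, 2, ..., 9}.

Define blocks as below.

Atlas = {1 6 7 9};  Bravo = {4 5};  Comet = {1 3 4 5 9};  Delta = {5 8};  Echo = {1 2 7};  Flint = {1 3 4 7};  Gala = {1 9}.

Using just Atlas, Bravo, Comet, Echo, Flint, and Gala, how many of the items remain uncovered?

1

Union of Atlas, Bravo, Comet, Echo, Flint, Gala = {1, 2, 3, 4, 5, 6, 7, 9}.
Not covered: 8 — 1 item.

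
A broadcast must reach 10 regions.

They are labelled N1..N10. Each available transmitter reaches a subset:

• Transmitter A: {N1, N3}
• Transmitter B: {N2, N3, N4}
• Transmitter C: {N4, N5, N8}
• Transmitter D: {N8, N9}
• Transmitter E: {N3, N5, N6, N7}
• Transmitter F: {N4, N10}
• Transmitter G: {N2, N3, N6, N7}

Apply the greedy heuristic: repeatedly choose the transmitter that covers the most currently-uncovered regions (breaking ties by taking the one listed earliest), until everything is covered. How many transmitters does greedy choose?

Greedy: pick E (covers 4 new) → pick B (covers 2 new) → pick D (covers 2 new) → pick A (covers 1 new) → pick F (covers 1 new). Total picks: 5.

5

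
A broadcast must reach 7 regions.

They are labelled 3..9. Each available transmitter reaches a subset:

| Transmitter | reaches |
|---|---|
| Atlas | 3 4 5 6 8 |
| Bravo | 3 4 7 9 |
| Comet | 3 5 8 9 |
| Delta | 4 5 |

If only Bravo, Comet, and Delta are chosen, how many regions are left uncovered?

Union of Bravo, Comet, Delta = {3, 4, 5, 7, 8, 9}.
Not covered: 6 — 1 region.

1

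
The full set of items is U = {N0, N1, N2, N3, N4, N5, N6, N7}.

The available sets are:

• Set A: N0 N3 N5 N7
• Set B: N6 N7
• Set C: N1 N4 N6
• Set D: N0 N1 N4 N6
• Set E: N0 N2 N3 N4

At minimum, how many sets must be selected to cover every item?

3

A and C and E together: A ∪ C ∪ E = {N0, N1, N2, N3, N4, N5, N6, N7} — every item is covered.
Only E contains N2, so E is forced; the remaining 4 items need at least 2 more sets (each remaining set adds at most 2) — so at least 3 sets are needed, and 3 is optimal.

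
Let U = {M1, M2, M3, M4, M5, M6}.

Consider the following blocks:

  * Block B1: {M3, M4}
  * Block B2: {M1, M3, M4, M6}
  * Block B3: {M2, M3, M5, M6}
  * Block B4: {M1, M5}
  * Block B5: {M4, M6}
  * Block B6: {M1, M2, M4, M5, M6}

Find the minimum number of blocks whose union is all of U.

2

Take {B1, B6}. Their union is {M1, M2, M3, M4, M5, M6}, which is all 6 items.
No single block has all 6 items (the largest, B6, has 5), so 2 is optimal.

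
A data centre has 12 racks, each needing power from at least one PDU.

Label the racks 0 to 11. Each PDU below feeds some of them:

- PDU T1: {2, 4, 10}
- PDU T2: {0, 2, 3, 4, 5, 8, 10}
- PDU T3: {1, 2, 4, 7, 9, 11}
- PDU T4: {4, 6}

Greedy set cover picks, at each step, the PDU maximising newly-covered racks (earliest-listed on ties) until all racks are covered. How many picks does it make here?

3

Greedy: pick T2 (covers 7 new) → pick T3 (covers 4 new) → pick T4 (covers 1 new). Total picks: 3.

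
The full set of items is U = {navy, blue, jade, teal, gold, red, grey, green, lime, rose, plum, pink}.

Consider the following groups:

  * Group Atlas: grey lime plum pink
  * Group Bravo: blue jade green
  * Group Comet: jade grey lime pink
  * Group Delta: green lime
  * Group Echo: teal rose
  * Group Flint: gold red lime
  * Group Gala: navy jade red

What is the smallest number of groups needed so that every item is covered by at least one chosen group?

5

Take {Atlas, Bravo, Echo, Flint, Gala}. Their union is {navy, blue, jade, teal, gold, red, grey, green, lime, rose, plum, pink}, which is all 12 items.
No 4 of the 7 groups cover everything (all 35 combinations miss at least one item), so 5 is optimal.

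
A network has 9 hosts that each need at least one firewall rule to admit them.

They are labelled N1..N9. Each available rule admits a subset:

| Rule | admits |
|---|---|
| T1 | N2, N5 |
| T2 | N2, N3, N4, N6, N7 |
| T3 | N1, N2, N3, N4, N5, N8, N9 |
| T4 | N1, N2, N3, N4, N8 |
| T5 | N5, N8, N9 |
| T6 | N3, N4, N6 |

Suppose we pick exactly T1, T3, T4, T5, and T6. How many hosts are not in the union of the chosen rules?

Union of T1, T3, T4, T5, T6 = {N1, N2, N3, N4, N5, N6, N8, N9}.
Not covered: N7 — 1 host.

1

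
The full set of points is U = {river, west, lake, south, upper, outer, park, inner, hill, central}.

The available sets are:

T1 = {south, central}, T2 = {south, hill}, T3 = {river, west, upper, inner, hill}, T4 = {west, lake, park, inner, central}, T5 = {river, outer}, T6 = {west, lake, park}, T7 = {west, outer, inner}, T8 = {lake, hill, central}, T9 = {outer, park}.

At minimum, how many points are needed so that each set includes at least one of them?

H = {west, south, outer, hill} meets every set (each contains at least one member of H), and |H| = 4.
No choice of 3 points meets every set, so 4 is the minimum.

4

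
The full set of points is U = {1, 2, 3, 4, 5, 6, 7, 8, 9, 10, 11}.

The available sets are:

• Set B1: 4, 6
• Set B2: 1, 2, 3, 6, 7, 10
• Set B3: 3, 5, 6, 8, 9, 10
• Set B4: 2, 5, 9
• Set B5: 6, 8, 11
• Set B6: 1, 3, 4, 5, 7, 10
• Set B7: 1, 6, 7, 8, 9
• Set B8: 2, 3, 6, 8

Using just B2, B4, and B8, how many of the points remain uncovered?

Union of B2, B4, B8 = {1, 2, 3, 5, 6, 7, 8, 9, 10}.
Not covered: 4, 11 — 2 points.

2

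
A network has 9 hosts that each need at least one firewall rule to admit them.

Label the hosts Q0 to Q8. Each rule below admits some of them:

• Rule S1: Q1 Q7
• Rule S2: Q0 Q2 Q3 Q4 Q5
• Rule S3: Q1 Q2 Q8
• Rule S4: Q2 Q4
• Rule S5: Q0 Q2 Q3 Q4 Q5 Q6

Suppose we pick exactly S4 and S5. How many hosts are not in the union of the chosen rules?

Union of S4, S5 = {Q0, Q2, Q3, Q4, Q5, Q6}.
Not covered: Q1, Q7, Q8 — 3 hosts.

3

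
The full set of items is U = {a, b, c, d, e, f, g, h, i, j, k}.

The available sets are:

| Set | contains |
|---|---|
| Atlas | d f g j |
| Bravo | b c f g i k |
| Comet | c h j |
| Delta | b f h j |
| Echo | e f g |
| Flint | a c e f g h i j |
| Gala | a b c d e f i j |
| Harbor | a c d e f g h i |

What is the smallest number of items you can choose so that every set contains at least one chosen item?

Take T = {g, j}. Each listed set contains at least one of these, so T is a hitting set of size 2.
The sets Comet, Echo are pairwise disjoint, so any hitting set needs a separate item for each — at least 2. Hence 2 is optimal.

2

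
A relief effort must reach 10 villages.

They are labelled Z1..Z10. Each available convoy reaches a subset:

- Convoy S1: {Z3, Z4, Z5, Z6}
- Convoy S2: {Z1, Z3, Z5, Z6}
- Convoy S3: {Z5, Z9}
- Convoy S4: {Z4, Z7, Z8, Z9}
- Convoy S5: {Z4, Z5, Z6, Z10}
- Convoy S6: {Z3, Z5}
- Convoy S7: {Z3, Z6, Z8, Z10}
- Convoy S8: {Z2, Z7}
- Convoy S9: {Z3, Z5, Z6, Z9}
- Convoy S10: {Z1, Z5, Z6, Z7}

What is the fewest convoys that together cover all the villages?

4

S2 and S4 and S5 and S8 together: S2 ∪ S4 ∪ S5 ∪ S8 = {Z1, Z2, Z3, Z4, Z5, Z6, Z7, Z8, Z9, Z10} — every village is covered.
No 3 of the 10 convoys cover everything (all 120 combinations miss at least one village), so 4 is optimal.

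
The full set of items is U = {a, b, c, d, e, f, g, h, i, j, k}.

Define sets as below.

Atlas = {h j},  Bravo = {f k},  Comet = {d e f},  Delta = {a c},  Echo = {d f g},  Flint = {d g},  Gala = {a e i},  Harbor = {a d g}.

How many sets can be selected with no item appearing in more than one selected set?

4

Atlas, Bravo, Delta, Flint are pairwise disjoint (Atlas={h,j}; Bravo={f,k}; Delta={a,c}; Flint={d,g}).
Every remaining set overlaps one of these, and no 5 of the listed sets are pairwise disjoint, so 4 is the maximum.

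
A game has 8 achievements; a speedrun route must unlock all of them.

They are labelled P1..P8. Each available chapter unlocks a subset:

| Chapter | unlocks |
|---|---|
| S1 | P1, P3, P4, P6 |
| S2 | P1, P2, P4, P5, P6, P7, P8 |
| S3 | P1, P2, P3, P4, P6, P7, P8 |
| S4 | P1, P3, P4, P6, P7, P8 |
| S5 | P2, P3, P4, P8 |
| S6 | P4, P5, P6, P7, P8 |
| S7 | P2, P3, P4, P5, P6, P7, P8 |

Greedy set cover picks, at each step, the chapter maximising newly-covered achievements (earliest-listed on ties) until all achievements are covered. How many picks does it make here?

Greedy: pick S2 (covers 7 new) → pick S1 (covers 1 new). Total picks: 2.

2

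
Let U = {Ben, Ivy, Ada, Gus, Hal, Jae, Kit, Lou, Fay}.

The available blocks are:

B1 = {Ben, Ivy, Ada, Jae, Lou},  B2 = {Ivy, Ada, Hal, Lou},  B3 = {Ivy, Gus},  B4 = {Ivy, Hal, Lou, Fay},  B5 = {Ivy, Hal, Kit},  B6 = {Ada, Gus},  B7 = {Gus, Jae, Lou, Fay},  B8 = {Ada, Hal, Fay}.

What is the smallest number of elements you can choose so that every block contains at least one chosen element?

H = {Gus, Hal, Lou} meets every block (each contains at least one member of H), and |H| = 3.
No choice of 2 elements meets every block, so 3 is the minimum.

3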